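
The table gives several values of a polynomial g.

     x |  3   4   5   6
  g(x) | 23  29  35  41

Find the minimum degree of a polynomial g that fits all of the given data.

Forward differences of the values at x = 3, 4, 5, 6:
  g  : 23  29  35  41
  Δ  : 6  6  6
  Δ^2: 0  0
  Δ^3: 0
The first differences are constant (6) and nonzero, while all higher differences vanish, so the minimal degree is 1.

1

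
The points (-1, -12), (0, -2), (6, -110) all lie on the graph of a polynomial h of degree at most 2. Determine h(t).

h(t) = -4t^2 + 6t - 2

Using the Lagrange interpolation formula with nodes -1, 0, 6:
  L_0(t) = t(t - 6) / 7
  L_1(t) = (t + 1)(t - 6) / -6
  L_2(t) = (t + 1)t / 42
Then h(t) = -12·L_0(t) - 2·L_1(t) - 110·L_2(t).
Expanding and collecting terms gives h(t) = -4t² + 6t - 2.
Check: h(-1) = -12. ✓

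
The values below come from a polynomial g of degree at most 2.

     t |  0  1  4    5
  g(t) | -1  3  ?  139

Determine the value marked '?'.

87

The 3 known points determine the degree-2 polynomial uniquely.
Write g(t) = at^2 + bt + c. Substituting each data point gives a linear system:
  c = -1
  a + b + c = 3
  25a + 5b + c = 139
Solving the system yields a = 6, b = -2, c = -1.
So g(t) = 6t^2 - 2t - 1.
Then g(4) = 87.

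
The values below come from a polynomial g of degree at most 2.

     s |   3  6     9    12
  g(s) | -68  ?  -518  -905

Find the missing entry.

The 3 known points determine the degree-2 polynomial uniquely.
Write g(s) = as^2 + bs + c. Substituting each data point gives a linear system:
  9a + 3b + c = -68
  81a + 9b + c = -518
  144a + 12b + c = -905
Solving the system yields a = -6, b = -3, c = -5.
So g(s) = -6s² - 3s - 5.
Then g(6) = -239.

-239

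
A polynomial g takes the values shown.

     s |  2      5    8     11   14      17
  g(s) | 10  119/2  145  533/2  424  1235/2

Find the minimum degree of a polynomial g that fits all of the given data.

Forward differences of the values at s = 2, 5, 8, 11, 14, 17:
  g  : 10  119/2  145  533/2  424  1235/2
  Δ  : 99/2  171/2  243/2  315/2  387/2
  Δ^2: 36  36  36  36
  Δ^3: 0  0  0
  Δ^4: 0  0
  Δ^5: 0
The second differences are constant (36) and nonzero, while all higher differences vanish, so the minimal degree is 2.

2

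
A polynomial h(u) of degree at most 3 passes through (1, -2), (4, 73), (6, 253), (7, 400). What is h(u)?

h(u) = u^3 + 2u^2 - 6u + 1

Write h(u) = au^3 + bu^2 + cu + d. Substituting each data point gives a linear system:
  a + b + c + d = -2
  64a + 16b + 4c + d = 73
  216a + 36b + 6c + d = 253
  343a + 49b + 7c + d = 400
Solving the system yields a = 1, b = 2, c = -6, d = 1.
So h(u) = u^3 + 2u^2 - 6u + 1.
Check: h(4) = 73. ✓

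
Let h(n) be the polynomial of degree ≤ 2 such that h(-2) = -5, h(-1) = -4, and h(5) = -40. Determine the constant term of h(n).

-5

Write h(n) = an^2 + bn + c. Substituting each data point gives a linear system:
  4a - 2b + c = -5
  a - b + c = -4
  25a + 5b + c = -40
Solving the system yields a = -1, b = -2, c = -5.
So h(n) = -n^2 - 2n - 5.
The constant term is -5.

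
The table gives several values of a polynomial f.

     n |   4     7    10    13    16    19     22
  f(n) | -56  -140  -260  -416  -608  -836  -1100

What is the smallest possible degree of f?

2

Forward differences of the values at n = 4, 7, 10, 13, 16, 19, 22:
  f  : -56  -140  -260  -416  -608  -836  -1100
  Δ  : -84  -120  -156  -192  -228  -264
  Δ^2: -36  -36  -36  -36  -36
  Δ^3: 0  0  0  0
  Δ^4: 0  0  0
  Δ^5: 0  0
  Δ^6: 0
The second differences are constant (-36) and nonzero, while all higher differences vanish, so the minimal degree is 2.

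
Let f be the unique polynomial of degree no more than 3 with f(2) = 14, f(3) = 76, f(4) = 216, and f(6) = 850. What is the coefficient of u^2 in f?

Write f(u) = au^3 + bu^2 + cu + d. Substituting each data point gives a linear system:
  8a + 4b + 2c + d = 14
  27a + 9b + 3c + d = 76
  64a + 16b + 4c + d = 216
  216a + 36b + 6c + d = 850
Solving the system yields a = 5, b = -6, c = -3, d = 4.
So f(u) = 5u^3 - 6u^2 - 3u + 4.
The coefficient of u^2 is -6.

-6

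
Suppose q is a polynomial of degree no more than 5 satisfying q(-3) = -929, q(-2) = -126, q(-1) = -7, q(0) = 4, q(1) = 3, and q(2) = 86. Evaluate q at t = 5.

Forward differences of the values at t = -3, -2, -1, 0, 1, 2:
  q  : -929  -126  -7  4  3  86
  Δ  : 803  119  11  -1  83
  Δ^2: -684  -108  -12  84
  Δ^3: 576  96  96
  Δ^4: -480  0
  Δ^5: 480
The fifth differences are constant, confirming degree 5.
Interpolating (Newton forward form) and evaluating at t = 5 gives q(5) = 11879.

11879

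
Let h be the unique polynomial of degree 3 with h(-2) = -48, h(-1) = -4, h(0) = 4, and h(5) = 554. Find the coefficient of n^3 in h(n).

Write h(n) = an^3 + bn^2 + cn + d. Substituting each data point gives a linear system:
  -8a + 4b - 2c + d = -48
  -a + b - c + d = -4
  d = 4
  125a + 25b + 5c + d = 554
Solving the system yields a = 5, b = -3, c = 0, d = 4.
So h(n) = 5n^3 - 3n^2 + 4.
The leading coefficient is 5.

5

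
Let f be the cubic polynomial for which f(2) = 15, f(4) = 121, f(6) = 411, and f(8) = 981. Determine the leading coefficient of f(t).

Write f(t) = at^3 + bt^2 + ct + d. Substituting each data point gives a linear system:
  8a + 4b + 2c + d = 15
  64a + 16b + 4c + d = 121
  216a + 36b + 6c + d = 411
  512a + 64b + 8c + d = 981
Solving the system yields a = 2, b = -1, c = 3, d = -3.
So f(t) = 2t^3 - t^2 + 3t - 3.
The leading coefficient is 2.

2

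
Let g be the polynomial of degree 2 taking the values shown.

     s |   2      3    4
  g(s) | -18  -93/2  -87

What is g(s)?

Write g(s) = as^2 + bs + c. Substituting each data point gives a linear system:
  4a + 2b + c = -18
  9a + 3b + c = -93/2
  16a + 4b + c = -87
Solving the system yields a = -6, b = 3/2, c = 3.
So g(s) = -6s^2 + (3/2)s + 3.
Check: g(3) = -93/2. ✓

g(s) = -6s^2 + (3/2)s + 3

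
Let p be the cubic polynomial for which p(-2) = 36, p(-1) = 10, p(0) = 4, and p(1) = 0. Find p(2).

Write p(t) = at^3 + bt^2 + ct + d. Substituting each data point gives a linear system:
  -8a + 4b - 2c + d = 36
  -a + b - c + d = 10
  d = 4
  a + b + c + d = 0
Solving the system yields a = -3, b = 1, c = -2, d = 4.
So p(t) = -3t^3 + t^2 - 2t + 4.
Then p(2) = -20.

-20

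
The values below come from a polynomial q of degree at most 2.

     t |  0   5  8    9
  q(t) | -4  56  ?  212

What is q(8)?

The 3 known points determine the degree-2 polynomial uniquely.
Write q(t) = at^2 + bt + c. Substituting each data point gives a linear system:
  c = -4
  25a + 5b + c = 56
  81a + 9b + c = 212
Solving the system yields a = 3, b = -3, c = -4.
So q(t) = 3t^2 - 3t - 4.
Then q(8) = 164.

164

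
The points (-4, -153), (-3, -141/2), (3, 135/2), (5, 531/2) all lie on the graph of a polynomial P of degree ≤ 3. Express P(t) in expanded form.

P(t) = 2t^3 - (1/2)t^2 + 5t + 3

Write P(t) = at^3 + bt^2 + ct + d. Substituting each data point gives a linear system:
  -64a + 16b - 4c + d = -153
  -27a + 9b - 3c + d = -141/2
  27a + 9b + 3c + d = 135/2
  125a + 25b + 5c + d = 531/2
Solving the system yields a = 2, b = -1/2, c = 5, d = 3.
So P(t) = 2t^3 - (1/2)t^2 + 5t + 3.
Check: P(5) = 531/2. ✓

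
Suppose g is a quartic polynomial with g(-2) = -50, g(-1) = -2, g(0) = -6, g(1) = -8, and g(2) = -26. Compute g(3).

-150

Using the Lagrange interpolation formula with nodes -2, -1, 0, 1, 2:
  L_0(t) = (t + 1)t(t - 1)(t - 2) / 24
  L_1(t) = (t + 2)t(t - 1)(t - 2) / -6
  L_2(t) = (t + 2)(t + 1)(t - 1)(t - 2) / 4
  L_3(t) = (t + 2)(t + 1)t(t - 2) / -6
  L_4(t) = (t + 2)(t + 1)t(t - 1) / 24
Then g(t) = -50·L_0(t) - 2·L_1(t) - 6·L_2(t) - 8·L_3(t) - 26·L_4(t).
Expanding and collecting terms gives g(t) = -3t^4 + 3t^3 + 4t^2 - 6t - 6.
Evaluating at t = 3: g(3) = -150.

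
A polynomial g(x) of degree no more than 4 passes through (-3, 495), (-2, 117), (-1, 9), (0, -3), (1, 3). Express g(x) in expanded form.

Write g(x) = ax^4 + bx^3 + cx^2 + dx + e. Substituting each data point gives a linear system:
  81a - 27b + 9c - 3d + e = 495
  16a - 8b + 4c - 2d + e = 117
  a - b + c - d + e = 9
  e = -3
  a + b + c + d + e = 3
Solving the system yields a = 4, b = -5, c = 5, d = 2, e = -3.
So g(x) = 4x^4 - 5x^3 + 5x^2 + 2x - 3.
Check: g(-3) = 495. ✓

g(x) = 4x^4 - 5x^3 + 5x^2 + 2x - 3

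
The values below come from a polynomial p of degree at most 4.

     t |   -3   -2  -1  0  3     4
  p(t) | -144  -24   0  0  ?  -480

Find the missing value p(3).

The 5 known points determine the degree-4 polynomial uniquely.
Write p(t) = at^4 + bt^3 + ct^2 + dt + e. Substituting each data point gives a linear system:
  81a - 27b + 9c - 3d + e = -144
  16a - 8b + 4c - 2d + e = -24
  a - b + c - d + e = 0
  e = 0
  256a + 64b + 16c + 4d + e = -480
Solving the system yields a = -2, b = 0, c = 2, d = 0, e = 0.
So p(t) = -2t^4 + 2t^2.
Then p(3) = -144.

-144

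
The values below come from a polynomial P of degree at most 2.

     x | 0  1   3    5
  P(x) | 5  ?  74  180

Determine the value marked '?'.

16

The 3 known points determine the degree-2 polynomial uniquely.
Write P(x) = ax^2 + bx + c. Substituting each data point gives a linear system:
  c = 5
  9a + 3b + c = 74
  25a + 5b + c = 180
Solving the system yields a = 6, b = 5, c = 5.
So P(x) = 6x^2 + 5x + 5.
Then P(1) = 16.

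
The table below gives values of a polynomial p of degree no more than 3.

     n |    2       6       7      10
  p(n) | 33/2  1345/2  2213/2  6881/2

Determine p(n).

Write p(n) = an^3 + bn^2 + cn + d. Substituting each data point gives a linear system:
  8a + 4b + 2c + d = 33/2
  216a + 36b + 6c + d = 1345/2
  343a + 49b + 7c + d = 2213/2
  1000a + 100b + 10c + d = 6881/2
Solving the system yields a = 4, b = -6, c = 4, d = 1/2.
So p(n) = 4n³ - 6n² + 4n + 1/2.
Check: p(7) = 2213/2. ✓

p(n) = 4n^3 - 6n^2 + 4n + 1/2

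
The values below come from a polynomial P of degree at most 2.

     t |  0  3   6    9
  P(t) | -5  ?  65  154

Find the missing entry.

On equispaced nodes a degree-2 polynomial has vanishing third forward difference, so
  - P(0) + 3·P(3) - 3·P(6) + P(9) = 0.
Substituting the known values and solving for P(3):
  3·P(3) = 36
  P(3) = 12.

12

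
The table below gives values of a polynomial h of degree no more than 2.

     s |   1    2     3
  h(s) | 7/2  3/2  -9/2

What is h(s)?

h(s) = -2s^2 + 4s + 3/2

Write h(s) = as^2 + bs + c. Substituting each data point gives a linear system:
  a + b + c = 7/2
  4a + 2b + c = 3/2
  9a + 3b + c = -9/2
Solving the system yields a = -2, b = 4, c = 3/2.
So h(s) = -2s^2 + 4s + 3/2.
Check: h(2) = 3/2. ✓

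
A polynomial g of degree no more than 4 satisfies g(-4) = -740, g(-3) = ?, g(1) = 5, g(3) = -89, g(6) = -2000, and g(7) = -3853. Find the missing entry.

-263

The 5 known points determine the degree-4 polynomial uniquely.
Write g(u) = au^4 + bu^3 + cu^2 + du + e. Substituting each data point gives a linear system:
  256a - 64b + 16c - 4d + e = -740
  a + b + c + d + e = 5
  81a + 27b + 9c + 3d + e = -89
  1296a + 216b + 36c + 6d + e = -2000
  2401a + 343b + 49c + 7d + e = -3853
Solving the system yields a = -2, b = 3, c = -2, d = 2, e = 4.
So g(u) = -2u⁴ + 3u³ - 2u² + 2u + 4.
Then g(-3) = -263.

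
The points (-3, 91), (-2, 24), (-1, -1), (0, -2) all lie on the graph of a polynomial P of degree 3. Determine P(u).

Using the Lagrange interpolation formula with nodes -3, -2, -1, 0:
  L_0(u) = (u + 2)(u + 1)u / -6
  L_1(u) = (u + 3)(u + 1)u / 2
  L_2(u) = (u + 3)(u + 2)u / -2
  L_3(u) = (u + 3)(u + 2)(u + 1) / 6
Then P(u) = 91·L_0(u) + 24·L_1(u) - 1·L_2(u) - 2·L_3(u).
Expanding and collecting terms gives P(u) = -3u^3 + 3u^2 + 5u - 2.
Check: P(-3) = 91. ✓

P(u) = -3u^3 + 3u^2 + 5u - 2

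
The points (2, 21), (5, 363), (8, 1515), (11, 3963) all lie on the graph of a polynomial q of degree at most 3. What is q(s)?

Using the Lagrange interpolation formula with nodes 2, 5, 8, 11:
  L_0(s) = (s - 5)(s - 8)(s - 11) / -162
  L_1(s) = (s - 2)(s - 8)(s - 11) / 54
  L_2(s) = (s - 2)(s - 5)(s - 11) / -54
  L_3(s) = (s - 2)(s - 5)(s - 8) / 162
Then q(s) = 21·L_0(s) + 363·L_1(s) + 1515·L_2(s) + 3963·L_3(s).
Expanding and collecting terms gives q(s) = 3s^3 - 3s + 3.
Check: q(2) = 21. ✓

q(s) = 3s^3 - 3s + 3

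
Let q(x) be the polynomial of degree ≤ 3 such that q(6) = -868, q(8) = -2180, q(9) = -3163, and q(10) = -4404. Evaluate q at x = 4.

Using the Lagrange interpolation formula with nodes 6, 8, 9, 10:
  L_0(x) = (x - 8)(x - 9)(x - 10) / -24
  L_1(x) = (x - 6)(x - 9)(x - 10) / 4
  L_2(x) = (x - 6)(x - 8)(x - 10) / -3
  L_3(x) = (x - 6)(x - 8)(x - 9) / 8
Then q(x) = -868·L_0(x) - 2180·L_1(x) - 3163·L_2(x) - 4404·L_3(x).
Expanding and collecting terms gives q(x) = -5x^3 + 6x^2 - 4.
Evaluating at x = 4: q(4) = -228.

-228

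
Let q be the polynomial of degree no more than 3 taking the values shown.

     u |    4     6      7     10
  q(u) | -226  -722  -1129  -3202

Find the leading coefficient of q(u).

Write q(u) = au^3 + bu^2 + cu + d. Substituting each data point gives a linear system:
  64a + 16b + 4c + d = -226
  216a + 36b + 6c + d = -722
  343a + 49b + 7c + d = -1129
  1000a + 100b + 10c + d = -3202
Solving the system yields a = -3, b = -2, c = 0, d = -2.
So q(u) = -3u^3 - 2u^2 - 2.
The leading coefficient is -3.

-3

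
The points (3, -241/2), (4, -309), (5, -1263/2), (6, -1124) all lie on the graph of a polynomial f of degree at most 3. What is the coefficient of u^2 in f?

Write f(u) = au^3 + bu^2 + cu + d. Substituting each data point gives a linear system:
  27a + 9b + 3c + d = -241/2
  64a + 16b + 4c + d = -309
  125a + 25b + 5c + d = -1263/2
  216a + 36b + 6c + d = -1124
Solving the system yields a = -6, b = 5, c = -3/2, d = 1.
So f(u) = -6u^3 + 5u^2 - (3/2)u + 1.
The coefficient of u^2 is 5.

5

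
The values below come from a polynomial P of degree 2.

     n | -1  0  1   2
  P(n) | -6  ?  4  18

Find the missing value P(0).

-4

On equispaced nodes a degree-2 polynomial has vanishing third forward difference, so
  - P(-1) + 3·P(0) - 3·P(1) + P(2) = 0.
Substituting the known values and solving for P(0):
  3·P(0) = -12
  P(0) = -4.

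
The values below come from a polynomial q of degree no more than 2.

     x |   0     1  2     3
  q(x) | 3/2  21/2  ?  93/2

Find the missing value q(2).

51/2

On equispaced nodes a degree-2 polynomial has vanishing third forward difference, so
  - q(0) + 3·q(1) - 3·q(2) + q(3) = 0.
Substituting the known values and solving for q(2):
  -3·q(2) = -153/2
  q(2) = 51/2.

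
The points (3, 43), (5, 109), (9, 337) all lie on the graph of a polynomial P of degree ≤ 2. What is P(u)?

P(u) = 4u^2 + u + 4

Using the Lagrange interpolation formula with nodes 3, 5, 9:
  L_0(u) = (u - 5)(u - 9) / 12
  L_1(u) = (u - 3)(u - 9) / -8
  L_2(u) = (u - 3)(u - 5) / 24
Then P(u) = 43·L_0(u) + 109·L_1(u) + 337·L_2(u).
Expanding and collecting terms gives P(u) = 4u^2 + u + 4.
Check: P(3) = 43. ✓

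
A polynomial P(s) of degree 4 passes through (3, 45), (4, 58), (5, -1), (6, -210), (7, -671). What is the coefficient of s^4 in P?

Write P(s) = as^4 + bs^3 + cs^2 + ds + e. Substituting each data point gives a linear system:
  81a + 27b + 9c + 3d + e = 45
  256a + 64b + 16c + 4d + e = 58
  625a + 125b + 25c + 5d + e = -1
  1296a + 216b + 36c + 6d + e = -210
  2401a + 343b + 49c + 7d + e = -671
Solving the system yields a = -1, b = 5, c = 1, d = -4, e = -6.
So P(s) = -s⁴ + 5s³ + s² - 4s - 6.
The leading coefficient is -1.

-1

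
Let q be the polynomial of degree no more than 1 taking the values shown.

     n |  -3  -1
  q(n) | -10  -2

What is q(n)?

q(n) = 4n + 2

Using the Lagrange interpolation formula with nodes -3, -1:
  L_0(n) = (n + 1) / -2
  L_1(n) = (n + 3) / 2
Then q(n) = -10·L_0(n) - 2·L_1(n).
Expanding and collecting terms gives q(n) = 4n + 2.
Check: q(-3) = -10. ✓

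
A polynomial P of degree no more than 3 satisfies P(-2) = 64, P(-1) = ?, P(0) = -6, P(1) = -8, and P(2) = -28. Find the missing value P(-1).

8

The 4 known points determine the degree-3 polynomial uniquely.
Write P(x) = ax^3 + bx^2 + cx + d. Substituting each data point gives a linear system:
  -8a + 4b - 2c + d = 64
  d = -6
  a + b + c + d = -8
  8a + 4b + 2c + d = -28
Solving the system yields a = -5, b = 6, c = -3, d = -6.
So P(x) = -5x^3 + 6x^2 - 3x - 6.
Then P(-1) = 8.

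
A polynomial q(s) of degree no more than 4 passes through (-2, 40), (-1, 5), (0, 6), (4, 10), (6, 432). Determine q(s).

q(s) = s^4 - 4s^3 - s^2 + 5s + 6

Write q(s) = as^4 + bs^3 + cs^2 + ds + e. Substituting each data point gives a linear system:
  16a - 8b + 4c - 2d + e = 40
  a - b + c - d + e = 5
  e = 6
  256a + 64b + 16c + 4d + e = 10
  1296a + 216b + 36c + 6d + e = 432
Solving the system yields a = 1, b = -4, c = -1, d = 5, e = 6.
So q(s) = s⁴ - 4s³ - s² + 5s + 6.
Check: q(-1) = 5. ✓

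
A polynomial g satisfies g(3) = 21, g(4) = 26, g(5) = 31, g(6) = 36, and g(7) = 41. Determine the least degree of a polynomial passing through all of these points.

Forward differences of the values at t = 3, 4, 5, 6, 7:
  g  : 21  26  31  36  41
  Δ  : 5  5  5  5
  Δ^2: 0  0  0
  Δ^3: 0  0
  Δ^4: 0
The first differences are constant (5) and nonzero, while all higher differences vanish, so the minimal degree is 1.

1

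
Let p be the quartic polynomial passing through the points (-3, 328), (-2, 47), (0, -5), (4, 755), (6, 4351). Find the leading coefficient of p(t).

Write p(t) = at^4 + bt^3 + ct^2 + dt + e. Substituting each data point gives a linear system:
  81a - 27b + 9c - 3d + e = 328
  16a - 8b + 4c - 2d + e = 47
  e = -5
  256a + 64b + 16c + 4d + e = 755
  1296a + 216b + 36c + 6d + e = 4351
Solving the system yields a = 4, b = -3, c = -6, d = 6, e = -5.
So p(t) = 4t^4 - 3t^3 - 6t^2 + 6t - 5.
The leading coefficient is 4.

4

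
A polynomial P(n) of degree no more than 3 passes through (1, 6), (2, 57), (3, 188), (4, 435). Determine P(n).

P(n) = 6n^3 + 4n^2 - 3n - 1

Write P(n) = an^3 + bn^2 + cn + d. Substituting each data point gives a linear system:
  a + b + c + d = 6
  8a + 4b + 2c + d = 57
  27a + 9b + 3c + d = 188
  64a + 16b + 4c + d = 435
Solving the system yields a = 6, b = 4, c = -3, d = -1.
So P(n) = 6n^3 + 4n^2 - 3n - 1.
Check: P(2) = 57. ✓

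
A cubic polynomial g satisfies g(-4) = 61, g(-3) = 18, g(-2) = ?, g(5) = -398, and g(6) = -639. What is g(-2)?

1

The 4 known points determine the degree-3 polynomial uniquely.
Write g(u) = au^3 + bu^2 + cu + d. Substituting each data point gives a linear system:
  -64a + 16b - 4c + d = 61
  -27a + 9b - 3c + d = 18
  125a + 25b + 5c + d = -398
  216a + 36b + 6c + d = -639
Solving the system yields a = -2, b = -5, c = -4, d = -3.
So g(u) = -2u^3 - 5u^2 - 4u - 3.
Then g(-2) = 1.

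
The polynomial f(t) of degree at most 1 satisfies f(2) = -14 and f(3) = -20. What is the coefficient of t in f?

Write f(t) = at + b. Substituting each data point gives a linear system:
  2a + b = -14
  3a + b = -20
Solving the system yields a = -6, b = -2.
So f(t) = -6t - 2.
The leading coefficient is -6.

-6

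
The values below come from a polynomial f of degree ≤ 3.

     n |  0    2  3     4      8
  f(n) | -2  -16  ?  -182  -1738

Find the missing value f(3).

-68

The 4 known points determine the degree-3 polynomial uniquely.
Write f(n) = an^3 + bn^2 + cn + d. Substituting each data point gives a linear system:
  d = -2
  8a + 4b + 2c + d = -16
  64a + 16b + 4c + d = -182
  512a + 64b + 8c + d = -1738
Solving the system yields a = -4, b = 5, c = -1, d = -2.
So f(n) = -4n^3 + 5n^2 - n - 2.
Then f(3) = -68.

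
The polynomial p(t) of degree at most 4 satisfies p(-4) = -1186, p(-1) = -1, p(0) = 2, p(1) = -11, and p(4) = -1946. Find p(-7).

Write p(t) = at^4 + bt^3 + ct^2 + dt + e. Substituting each data point gives a linear system:
  256a - 64b + 16c - 4d + e = -1186
  a - b + c - d + e = -1
  e = 2
  a + b + c + d + e = -11
  256a + 64b + 16c + 4d + e = -1946
Solving the system yields a = -6, b = -6, c = -2, d = 1, e = 2.
So p(t) = -6t^4 - 6t^3 - 2t^2 + t + 2.
Then p(-7) = -12451.

-12451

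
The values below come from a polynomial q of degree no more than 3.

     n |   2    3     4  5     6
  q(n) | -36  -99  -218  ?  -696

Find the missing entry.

On equispaced nodes a degree-3 polynomial has vanishing fourth forward difference, so
  q(2) - 4·q(3) + 6·q(4) - 4·q(5) + q(6) = 0.
Substituting the known values and solving for q(5):
  -4·q(5) = 1644
  q(5) = -411.

-411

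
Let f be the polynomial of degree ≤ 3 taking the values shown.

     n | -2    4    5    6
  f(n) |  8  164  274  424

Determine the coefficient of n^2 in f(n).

5

Write f(n) = an^3 + bn^2 + cn + d. Substituting each data point gives a linear system:
  -8a + 4b - 2c + d = 8
  64a + 16b + 4c + d = 164
  125a + 25b + 5c + d = 274
  216a + 36b + 6c + d = 424
Solving the system yields a = 1, b = 5, c = 4, d = 4.
So f(n) = n³ + 5n² + 4n + 4.
The coefficient of n^2 is 5.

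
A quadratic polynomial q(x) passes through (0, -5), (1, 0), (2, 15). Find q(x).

Write q(x) = ax^2 + bx + c. Substituting each data point gives a linear system:
  c = -5
  a + b + c = 0
  4a + 2b + c = 15
Solving the system yields a = 5, b = 0, c = -5.
So q(x) = 5x^2 - 5.
Check: q(0) = -5. ✓

q(x) = 5x^2 - 5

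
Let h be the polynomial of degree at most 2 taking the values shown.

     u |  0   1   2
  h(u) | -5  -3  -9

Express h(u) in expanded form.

h(u) = -4u^2 + 6u - 5

Write h(u) = au^2 + bu + c. Substituting each data point gives a linear system:
  c = -5
  a + b + c = -3
  4a + 2b + c = -9
Solving the system yields a = -4, b = 6, c = -5.
So h(u) = -4u^2 + 6u - 5.
Check: h(0) = -5. ✓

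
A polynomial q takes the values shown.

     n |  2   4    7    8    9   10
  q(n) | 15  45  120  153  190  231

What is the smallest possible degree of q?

2

Divided differences on the nodes 2, 4, 7, 8, 9, 10:
  order 0: 15  45  120  153  190  231
  order 1: 15  25  33  37  41
  order 2: 2  2  2  2
  order 3: 0  0  0
  order 4: 0  0
  order 5: 0
The order-2 divided differences are all 2 (nonzero) and every higher order vanishes, so the data lies on a polynomial of degree exactly 2.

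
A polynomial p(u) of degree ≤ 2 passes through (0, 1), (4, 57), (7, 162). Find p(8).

Using the Lagrange interpolation formula with nodes 0, 4, 7:
  L_0(u) = (u - 4)(u - 7) / 28
  L_1(u) = u(u - 7) / -12
  L_2(u) = u(u - 4) / 21
Then p(u) = 1·L_0(u) + 57·L_1(u) + 162·L_2(u).
Expanding and collecting terms gives p(u) = 3u² + 2u + 1.
Evaluating at u = 8: p(8) = 209.

209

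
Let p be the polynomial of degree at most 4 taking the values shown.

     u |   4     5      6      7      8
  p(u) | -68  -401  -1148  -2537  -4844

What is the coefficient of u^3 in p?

6

Write p(u) = au^4 + bu^3 + cu^2 + du + e. Substituting each data point gives a linear system:
  256a + 64b + 16c + 4d + e = -68
  625a + 125b + 25c + 5d + e = -401
  1296a + 216b + 36c + 6d + e = -1148
  2401a + 343b + 49c + 7d + e = -2537
  4096a + 512b + 64c + 8d + e = -4844
Solving the system yields a = -2, b = 6, c = 5, d = -6, e = 4.
So p(u) = -2u^4 + 6u^3 + 5u^2 - 6u + 4.
The coefficient of u^3 is 6.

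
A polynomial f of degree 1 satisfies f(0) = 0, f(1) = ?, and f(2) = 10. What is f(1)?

On equispaced nodes a degree-1 polynomial has vanishing second forward difference, so
  f(0) - 2·f(1) + f(2) = 0.
Substituting the known values and solving for f(1):
  -2·f(1) = -10
  f(1) = 5.

5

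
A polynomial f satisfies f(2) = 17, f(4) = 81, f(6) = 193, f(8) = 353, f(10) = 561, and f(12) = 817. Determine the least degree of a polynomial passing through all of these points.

2

Forward differences of the values at u = 2, 4, 6, 8, 10, 12:
  f  : 17  81  193  353  561  817
  Δ  : 64  112  160  208  256
  Δ^2: 48  48  48  48
  Δ^3: 0  0  0
  Δ^4: 0  0
  Δ^5: 0
The second differences are constant (48) and nonzero, while all higher differences vanish, so the minimal degree is 2.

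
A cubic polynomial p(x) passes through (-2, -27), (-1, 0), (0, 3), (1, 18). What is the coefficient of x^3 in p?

6

Write p(x) = ax^3 + bx^2 + cx + d. Substituting each data point gives a linear system:
  -8a + 4b - 2c + d = -27
  -a + b - c + d = 0
  d = 3
  a + b + c + d = 18
Solving the system yields a = 6, b = 6, c = 3, d = 3.
So p(x) = 6x^3 + 6x^2 + 3x + 3.
The leading coefficient is 6.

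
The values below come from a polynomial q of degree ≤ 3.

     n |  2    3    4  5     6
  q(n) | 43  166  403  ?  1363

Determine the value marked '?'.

The 4 known points determine the degree-3 polynomial uniquely.
Write q(n) = an^3 + bn^2 + cn + d. Substituting each data point gives a linear system:
  8a + 4b + 2c + d = 43
  27a + 9b + 3c + d = 166
  64a + 16b + 4c + d = 403
  216a + 36b + 6c + d = 1363
Solving the system yields a = 6, b = 3, c = -6, d = -5.
So q(n) = 6n^3 + 3n^2 - 6n - 5.
Then q(5) = 790.

790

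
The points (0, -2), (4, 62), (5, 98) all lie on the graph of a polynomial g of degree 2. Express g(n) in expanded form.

g(n) = 4n^2 - 2

Write g(n) = an^2 + bn + c. Substituting each data point gives a linear system:
  c = -2
  16a + 4b + c = 62
  25a + 5b + c = 98
Solving the system yields a = 4, b = 0, c = -2.
So g(n) = 4n^2 - 2.
Check: g(0) = -2. ✓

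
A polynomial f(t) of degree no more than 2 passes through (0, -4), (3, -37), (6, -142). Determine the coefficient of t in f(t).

1

Write f(t) = at^2 + bt + c. Substituting each data point gives a linear system:
  c = -4
  9a + 3b + c = -37
  36a + 6b + c = -142
Solving the system yields a = -4, b = 1, c = -4.
So f(t) = -4t² + t - 4.
The coefficient of t is 1.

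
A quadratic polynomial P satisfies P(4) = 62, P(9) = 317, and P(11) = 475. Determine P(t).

Write P(t) = at^2 + bt + c. Substituting each data point gives a linear system:
  16a + 4b + c = 62
  81a + 9b + c = 317
  121a + 11b + c = 475
Solving the system yields a = 4, b = -1, c = 2.
So P(t) = 4t² - t + 2.
Check: P(9) = 317. ✓

P(t) = 4t^2 - t + 2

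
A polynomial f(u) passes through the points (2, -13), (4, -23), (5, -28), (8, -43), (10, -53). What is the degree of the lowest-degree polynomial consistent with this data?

1

Divided differences on the nodes 2, 4, 5, 8, 10:
  order 0: -13  -23  -28  -43  -53
  order 1: -5  -5  -5  -5
  order 2: 0  0  0
  order 3: 0  0
  order 4: 0
The order-1 divided differences are all -5 (nonzero) and every higher order vanishes, so the data lies on a polynomial of degree exactly 1.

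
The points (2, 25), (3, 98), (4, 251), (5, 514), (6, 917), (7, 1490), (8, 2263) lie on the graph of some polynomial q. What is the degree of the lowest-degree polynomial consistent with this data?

Forward differences of the values at n = 2, 3, 4, 5, 6, 7, 8:
  q  : 25  98  251  514  917  1490  2263
  Δ  : 73  153  263  403  573  773
  Δ^2: 80  110  140  170  200
  Δ^3: 30  30  30  30
  Δ^4: 0  0  0
  Δ^5: 0  0
  Δ^6: 0
The third differences are constant (30) and nonzero, while all higher differences vanish, so the minimal degree is 3.

3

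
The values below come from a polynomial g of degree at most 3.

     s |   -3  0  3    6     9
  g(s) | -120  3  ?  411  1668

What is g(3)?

18

The 4 known points determine the degree-3 polynomial uniquely.
Write g(s) = as^3 + bs^2 + cs + d. Substituting each data point gives a linear system:
  -27a + 9b - 3c + d = -120
  d = 3
  216a + 36b + 6c + d = 411
  729a + 81b + 9c + d = 1668
Solving the system yields a = 3, b = -6, c = -4, d = 3.
So g(s) = 3s^3 - 6s^2 - 4s + 3.
Then g(3) = 18.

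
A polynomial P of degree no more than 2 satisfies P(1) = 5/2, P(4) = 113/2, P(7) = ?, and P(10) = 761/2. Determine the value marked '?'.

365/2

On equispaced nodes a degree-2 polynomial has vanishing third forward difference, so
  - P(1) + 3·P(4) - 3·P(7) + P(10) = 0.
Substituting the known values and solving for P(7):
  -3·P(7) = -1095/2
  P(7) = 365/2.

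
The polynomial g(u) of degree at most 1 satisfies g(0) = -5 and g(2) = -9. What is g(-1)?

Write g(u) = au + b. Substituting each data point gives a linear system:
  b = -5
  2a + b = -9
Solving the system yields a = -2, b = -5.
So g(u) = -2u - 5.
Then g(-1) = -3.

-3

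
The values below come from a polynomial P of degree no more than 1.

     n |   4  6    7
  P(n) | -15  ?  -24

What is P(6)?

The 2 known points determine the degree-1 polynomial uniquely.
Write P(n) = an + b. Substituting each data point gives a linear system:
  4a + b = -15
  7a + b = -24
Solving the system yields a = -3, b = -3.
So P(n) = -3n - 3.
Then P(6) = -21.

-21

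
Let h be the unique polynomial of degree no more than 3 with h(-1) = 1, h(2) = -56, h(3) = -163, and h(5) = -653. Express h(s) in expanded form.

Write h(s) = as^3 + bs^2 + cs + d. Substituting each data point gives a linear system:
  -a + b - c + d = 1
  8a + 4b + 2c + d = -56
  27a + 9b + 3c + d = -163
  125a + 25b + 5c + d = -653
Solving the system yields a = -4, b = -6, c = -1, d = 2.
So h(s) = -4s^3 - 6s^2 - s + 2.
Check: h(5) = -653. ✓

h(s) = -4s^3 - 6s^2 - s + 2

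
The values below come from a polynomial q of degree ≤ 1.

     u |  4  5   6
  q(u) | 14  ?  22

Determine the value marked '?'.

The 2 known points determine the degree-1 polynomial uniquely.
Write q(u) = au + b. Substituting each data point gives a linear system:
  4a + b = 14
  6a + b = 22
Solving the system yields a = 4, b = -2.
So q(u) = 4u - 2.
Then q(5) = 18.

18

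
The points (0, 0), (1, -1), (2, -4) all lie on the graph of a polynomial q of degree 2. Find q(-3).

-9

Write q(n) = an^2 + bn + c. Substituting each data point gives a linear system:
  c = 0
  a + b + c = -1
  4a + 2b + c = -4
Solving the system yields a = -1, b = 0, c = 0.
So q(n) = -n^2.
Then q(-3) = -9.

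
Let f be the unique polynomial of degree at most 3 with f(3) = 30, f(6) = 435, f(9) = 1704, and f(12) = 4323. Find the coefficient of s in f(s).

Write f(s) = as^3 + bs^2 + cs + d. Substituting each data point gives a linear system:
  27a + 9b + 3c + d = 30
  216a + 36b + 6c + d = 435
  729a + 81b + 9c + d = 1704
  1728a + 144b + 12c + d = 4323
Solving the system yields a = 3, b = -6, c = 0, d = 3.
So f(s) = 3s^3 - 6s^2 + 3.
The coefficient of s is 0.

0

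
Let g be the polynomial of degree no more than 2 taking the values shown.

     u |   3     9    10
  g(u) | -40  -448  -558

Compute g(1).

Using the Lagrange interpolation formula with nodes 3, 9, 10:
  L_0(u) = (u - 9)(u - 10) / 42
  L_1(u) = (u - 3)(u - 10) / -6
  L_2(u) = (u - 3)(u - 9) / 7
Then g(u) = -40·L_0(u) - 448·L_1(u) - 558·L_2(u).
Expanding and collecting terms gives g(u) = -6u^2 + 4u + 2.
Evaluating at u = 1: g(1) = 0.

0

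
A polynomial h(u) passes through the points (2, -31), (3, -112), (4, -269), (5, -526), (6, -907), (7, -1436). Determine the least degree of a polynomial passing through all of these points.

3

Forward differences of the values at u = 2, 3, 4, 5, 6, 7:
  h  : -31  -112  -269  -526  -907  -1436
  Δ  : -81  -157  -257  -381  -529
  Δ^2: -76  -100  -124  -148
  Δ^3: -24  -24  -24
  Δ^4: 0  0
  Δ^5: 0
The third differences are constant (-24) and nonzero, while all higher differences vanish, so the minimal degree is 3.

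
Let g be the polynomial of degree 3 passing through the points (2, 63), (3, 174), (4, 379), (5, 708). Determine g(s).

g(s) = 5s^3 + 2s^2 + 6s + 3

Using the Lagrange interpolation formula with nodes 2, 3, 4, 5:
  L_0(s) = (s - 3)(s - 4)(s - 5) / -6
  L_1(s) = (s - 2)(s - 4)(s - 5) / 2
  L_2(s) = (s - 2)(s - 3)(s - 5) / -2
  L_3(s) = (s - 2)(s - 3)(s - 4) / 6
Then g(s) = 63·L_0(s) + 174·L_1(s) + 379·L_2(s) + 708·L_3(s).
Expanding and collecting terms gives g(s) = 5s^3 + 2s^2 + 6s + 3.
Check: g(4) = 379. ✓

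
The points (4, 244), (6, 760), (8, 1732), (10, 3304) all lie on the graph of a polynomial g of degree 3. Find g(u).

Write g(u) = au^3 + bu^2 + cu + d. Substituting each data point gives a linear system:
  64a + 16b + 4c + d = 244
  216a + 36b + 6c + d = 760
  512a + 64b + 8c + d = 1732
  1000a + 100b + 10c + d = 3304
Solving the system yields a = 3, b = 3, c = 0, d = 4.
So g(u) = 3u³ + 3u² + 4.
Check: g(10) = 3304. ✓

g(u) = 3u^3 + 3u^2 + 4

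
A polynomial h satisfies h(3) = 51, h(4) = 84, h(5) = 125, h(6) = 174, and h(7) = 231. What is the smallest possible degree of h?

2

Forward differences of the values at n = 3, 4, 5, 6, 7:
  h  : 51  84  125  174  231
  Δ  : 33  41  49  57
  Δ^2: 8  8  8
  Δ^3: 0  0
  Δ^4: 0
The second differences are constant (8) and nonzero, while all higher differences vanish, so the minimal degree is 2.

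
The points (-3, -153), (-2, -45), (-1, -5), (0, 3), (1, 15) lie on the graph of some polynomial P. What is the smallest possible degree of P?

3

Forward differences of the values at s = -3, -2, -1, 0, 1:
  P  : -153  -45  -5  3  15
  Δ  : 108  40  8  12
  Δ^2: -68  -32  4
  Δ^3: 36  36
  Δ^4: 0
The third differences are constant (36) and nonzero, while all higher differences vanish, so the minimal degree is 3.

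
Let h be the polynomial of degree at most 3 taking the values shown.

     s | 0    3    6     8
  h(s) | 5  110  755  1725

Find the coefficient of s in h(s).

Write h(s) = as^3 + bs^2 + cs + d. Substituting each data point gives a linear system:
  d = 5
  27a + 9b + 3c + d = 110
  216a + 36b + 6c + d = 755
  512a + 64b + 8c + d = 1725
Solving the system yields a = 3, b = 3, c = -1, d = 5.
So h(s) = 3s^3 + 3s^2 - s + 5.
The coefficient of s is -1.

-1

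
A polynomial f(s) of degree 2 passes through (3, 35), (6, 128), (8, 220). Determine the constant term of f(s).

Write f(s) = as^2 + bs + c. Substituting each data point gives a linear system:
  9a + 3b + c = 35
  36a + 6b + c = 128
  64a + 8b + c = 220
Solving the system yields a = 3, b = 4, c = -4.
So f(s) = 3s^2 + 4s - 4.
The constant term is -4.

-4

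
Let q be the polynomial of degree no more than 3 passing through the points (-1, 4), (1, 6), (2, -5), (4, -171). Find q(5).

Using the Lagrange interpolation formula with nodes -1, 1, 2, 4:
  L_0(t) = (t - 1)(t - 2)(t - 4) / -30
  L_1(t) = (t + 1)(t - 2)(t - 4) / 6
  L_2(t) = (t + 1)(t - 1)(t - 4) / -6
  L_3(t) = (t + 1)(t - 1)(t - 2) / 30
Then q(t) = 4·L_0(t) + 6·L_1(t) - 5·L_2(t) - 171·L_3(t).
Expanding and collecting terms gives q(t) = -4t^3 + 4t^2 + 5t + 1.
Evaluating at t = 5: q(5) = -374.

-374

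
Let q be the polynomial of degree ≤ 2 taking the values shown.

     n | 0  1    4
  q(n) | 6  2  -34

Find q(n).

Using the Lagrange interpolation formula with nodes 0, 1, 4:
  L_0(n) = (n - 1)(n - 4) / 4
  L_1(n) = n(n - 4) / -3
  L_2(n) = n(n - 1) / 12
Then q(n) = 6·L_0(n) + 2·L_1(n) - 34·L_2(n).
Expanding and collecting terms gives q(n) = -2n² - 2n + 6.
Check: q(0) = 6. ✓

q(n) = -2n^2 - 2n + 6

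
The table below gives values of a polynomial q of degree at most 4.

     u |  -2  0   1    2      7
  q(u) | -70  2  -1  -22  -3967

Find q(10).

-17398

Write q(u) = au^4 + bu^3 + cu^2 + du + e. Substituting each data point gives a linear system:
  16a - 8b + 4c - 2d + e = -70
  e = 2
  a + b + c + d + e = -1
  16a + 8b + 4c + 2d + e = -22
  2401a + 343b + 49c + 7d + e = -3967
Solving the system yields a = -2, b = 3, c = -4, d = 0, e = 2.
So q(u) = -2u^4 + 3u^3 - 4u^2 + 2.
Then q(10) = -17398.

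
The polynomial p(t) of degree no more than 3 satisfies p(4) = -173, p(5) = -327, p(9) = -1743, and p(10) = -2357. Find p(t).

Write p(t) = at^3 + bt^2 + ct + d. Substituting each data point gives a linear system:
  64a + 16b + 4c + d = -173
  125a + 25b + 5c + d = -327
  729a + 81b + 9c + d = -1743
  1000a + 100b + 10c + d = -2357
Solving the system yields a = -2, b = -4, c = 4, d = 3.
So p(t) = -2t^3 - 4t^2 + 4t + 3.
Check: p(10) = -2357. ✓

p(t) = -2t^3 - 4t^2 + 4t + 3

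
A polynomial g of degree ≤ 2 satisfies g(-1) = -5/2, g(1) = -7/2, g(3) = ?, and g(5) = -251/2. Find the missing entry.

On equispaced nodes a degree-2 polynomial has vanishing third forward difference, so
  - g(-1) + 3·g(1) - 3·g(3) + g(5) = 0.
Substituting the known values and solving for g(3):
  -3·g(3) = 267/2
  g(3) = -89/2.

-89/2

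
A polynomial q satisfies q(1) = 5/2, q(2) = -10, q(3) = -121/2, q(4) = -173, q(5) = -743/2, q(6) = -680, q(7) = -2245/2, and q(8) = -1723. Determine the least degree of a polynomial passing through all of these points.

Forward differences of the values at t = 1, 2, 3, 4, 5, 6, 7, 8:
  q  : 5/2  -10  -121/2  -173  -743/2  -680  -2245/2  -1723
  Δ  : -25/2  -101/2  -225/2  -397/2  -617/2  -885/2  -1201/2
  Δ^2: -38  -62  -86  -110  -134  -158
  Δ^3: -24  -24  -24  -24  -24
  Δ^4: 0  0  0  0
  Δ^5: 0  0  0
  Δ^6: 0  0
  Δ^7: 0
The third differences are constant (-24) and nonzero, while all higher differences vanish, so the minimal degree is 3.

3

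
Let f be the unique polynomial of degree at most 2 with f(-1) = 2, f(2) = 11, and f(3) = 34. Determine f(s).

f(s) = 5s^2 - 2s - 5

Using the Lagrange interpolation formula with nodes -1, 2, 3:
  L_0(s) = (s - 2)(s - 3) / 12
  L_1(s) = (s + 1)(s - 3) / -3
  L_2(s) = (s + 1)(s - 2) / 4
Then f(s) = 2·L_0(s) + 11·L_1(s) + 34·L_2(s).
Expanding and collecting terms gives f(s) = 5s^2 - 2s - 5.
Check: f(3) = 34. ✓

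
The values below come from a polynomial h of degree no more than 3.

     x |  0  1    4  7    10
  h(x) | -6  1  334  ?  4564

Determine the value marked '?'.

1639

The 4 known points determine the degree-3 polynomial uniquely.
Write h(x) = ax^3 + bx^2 + cx + d. Substituting each data point gives a linear system:
  d = -6
  a + b + c + d = 1
  64a + 16b + 4c + d = 334
  1000a + 100b + 10c + d = 4564
Solving the system yields a = 4, b = 6, c = -3, d = -6.
So h(x) = 4x³ + 6x² - 3x - 6.
Then h(7) = 1639.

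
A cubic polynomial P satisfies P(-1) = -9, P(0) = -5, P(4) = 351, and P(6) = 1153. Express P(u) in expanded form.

P(u) = 5u^3 + 2u^2 + u - 5

Using the Lagrange interpolation formula with nodes -1, 0, 4, 6:
  L_0(u) = u(u - 4)(u - 6) / -35
  L_1(u) = (u + 1)(u - 4)(u - 6) / 24
  L_2(u) = (u + 1)u(u - 6) / -40
  L_3(u) = (u + 1)u(u - 4) / 84
Then P(u) = -9·L_0(u) - 5·L_1(u) + 351·L_2(u) + 1153·L_3(u).
Expanding and collecting terms gives P(u) = 5u^3 + 2u^2 + u - 5.
Check: P(0) = -5. ✓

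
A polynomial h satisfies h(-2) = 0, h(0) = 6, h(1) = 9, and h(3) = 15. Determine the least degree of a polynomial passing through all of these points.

1

Divided differences on the nodes -2, 0, 1, 3:
  order 0: 0  6  9  15
  order 1: 3  3  3
  order 2: 0  0
  order 3: 0
The order-1 divided differences are all 3 (nonzero) and every higher order vanishes, so the data lies on a polynomial of degree exactly 1.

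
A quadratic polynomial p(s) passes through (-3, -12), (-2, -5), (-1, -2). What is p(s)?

Write p(s) = as^2 + bs + c. Substituting each data point gives a linear system:
  9a - 3b + c = -12
  4a - 2b + c = -5
  a - b + c = -2
Solving the system yields a = -2, b = -3, c = -3.
So p(s) = -2s² - 3s - 3.
Check: p(-1) = -2. ✓

p(s) = -2s^2 - 3s - 3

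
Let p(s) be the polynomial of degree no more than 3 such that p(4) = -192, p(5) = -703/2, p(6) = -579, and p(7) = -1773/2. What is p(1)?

Forward differences of the values at s = 4, 5, 6, 7:
  p  : -192  -703/2  -579  -1773/2
  Δ  : -319/2  -455/2  -615/2
  Δ^2: -68  -80
  Δ^3: -12
The third differences are constant, confirming degree 3.
Interpolating (Newton forward form) and evaluating at s = 1 gives p(1) = -3/2.

-3/2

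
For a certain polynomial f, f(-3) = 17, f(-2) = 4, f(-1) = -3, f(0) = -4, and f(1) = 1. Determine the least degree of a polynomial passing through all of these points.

Forward differences of the values at s = -3, -2, -1, 0, 1:
  f  : 17  4  -3  -4  1
  Δ  : -13  -7  -1  5
  Δ^2: 6  6  6
  Δ^3: 0  0
  Δ^4: 0
The second differences are constant (6) and nonzero, while all higher differences vanish, so the minimal degree is 2.

2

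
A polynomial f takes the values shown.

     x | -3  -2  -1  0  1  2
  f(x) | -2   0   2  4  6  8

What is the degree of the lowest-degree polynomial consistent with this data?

Forward differences of the values at x = -3, -2, -1, 0, 1, 2:
  f  : -2  0  2  4  6  8
  Δ  : 2  2  2  2  2
  Δ^2: 0  0  0  0
  Δ^3: 0  0  0
  Δ^4: 0  0
  Δ^5: 0
The first differences are constant (2) and nonzero, while all higher differences vanish, so the minimal degree is 1.

1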